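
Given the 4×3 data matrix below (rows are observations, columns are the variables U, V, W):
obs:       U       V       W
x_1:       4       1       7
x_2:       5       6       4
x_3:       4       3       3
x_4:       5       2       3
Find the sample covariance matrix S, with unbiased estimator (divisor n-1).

Step 1 — column means:
  mean(U) = (4 + 5 + 4 + 5) / 4 = 18/4 = 4.5
  mean(V) = (1 + 6 + 3 + 2) / 4 = 12/4 = 3
  mean(W) = (7 + 4 + 3 + 3) / 4 = 17/4 = 4.25

Step 2 — sample covariance S[i,j] = (1/(n-1)) · Σ_k (x_{k,i} - mean_i) · (x_{k,j} - mean_j), with n-1 = 3.
  S[U,U] = ((-0.5)·(-0.5) + (0.5)·(0.5) + (-0.5)·(-0.5) + (0.5)·(0.5)) / 3 = 1/3 = 0.3333
  S[U,V] = ((-0.5)·(-2) + (0.5)·(3) + (-0.5)·(0) + (0.5)·(-1)) / 3 = 2/3 = 0.6667
  S[U,W] = ((-0.5)·(2.75) + (0.5)·(-0.25) + (-0.5)·(-1.25) + (0.5)·(-1.25)) / 3 = -1.5/3 = -0.5
  S[V,V] = ((-2)·(-2) + (3)·(3) + (0)·(0) + (-1)·(-1)) / 3 = 14/3 = 4.6667
  S[V,W] = ((-2)·(2.75) + (3)·(-0.25) + (0)·(-1.25) + (-1)·(-1.25)) / 3 = -5/3 = -1.6667
  S[W,W] = ((2.75)·(2.75) + (-0.25)·(-0.25) + (-1.25)·(-1.25) + (-1.25)·(-1.25)) / 3 = 10.75/3 = 3.5833

S is symmetric (S[j,i] = S[i,j]). Assembling:

S = [[0.3333, 0.6667, -0.5],
 [0.6667, 4.6667, -1.6667],
 [-0.5, -1.6667, 3.5833]]


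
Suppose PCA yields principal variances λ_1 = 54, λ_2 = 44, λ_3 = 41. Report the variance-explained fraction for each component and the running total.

Step 1 — total variance = trace(Sigma) = Σ λ_i = 54 + 44 + 41 = 139.

Step 2 — fraction explained by component i = λ_i / Σ λ:
  PC1: 54/139 = 0.3885
  PC2: 44/139 = 0.3165
  PC3: 41/139 = 0.295

Step 3 — cumulative fraction after k components = (λ_1 + ... + λ_k) / Σ λ:
  k = 1: 54/139 = 0.3885
  k = 2: (54 + 44)/139 = 98/139 = 0.705
  k = 3: (54 + 44 + 41)/139 = 139/139 = 1

Summary (fraction, with percent):

explained: PC1 0.3885 (38.85%), PC2 0.3165 (31.65%), PC3 0.295 (29.5%);  cumulative: 0.3885, 0.705, 1


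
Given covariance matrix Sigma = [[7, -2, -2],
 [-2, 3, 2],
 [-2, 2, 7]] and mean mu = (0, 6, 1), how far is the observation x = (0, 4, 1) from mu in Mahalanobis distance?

Step 1 — centre the observation: (x - mu) = (0, -2, 0).

Step 2 — invert Sigma (cofactor / det for 3×3, or solve directly):
  Sigma^{-1} = [[0.1789, 0.1053, 0.0211],
 [0.1053, 0.4737, -0.1053],
 [0.0211, -0.1053, 0.1789]].

Step 3 — form the quadratic (x - mu)^T · Sigma^{-1} · (x - mu):
  Sigma^{-1} · (x - mu) = (-0.2105, -0.9474, 0.2105).
  (x - mu)^T · [Sigma^{-1} · (x - mu)] = (0)·(-0.2105) + (-2)·(-0.9474) + (0)·(0.2105) = 1.8947.

Step 4 — take square root: d = √(1.8947) ≈ 1.3765.

d(x, mu) = √(1.8947) ≈ 1.3765


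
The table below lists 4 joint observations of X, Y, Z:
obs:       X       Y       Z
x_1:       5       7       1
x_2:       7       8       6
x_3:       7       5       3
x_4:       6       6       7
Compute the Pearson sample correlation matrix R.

Step 1 — column means:
  mean(X) = (5 + 7 + 7 + 6) / 4 = 25/4 = 6.25
  mean(Y) = (7 + 8 + 5 + 6) / 4 = 26/4 = 6.5
  mean(Z) = (1 + 6 + 3 + 7) / 4 = 17/4 = 4.25

Step 2 — sample variances and covariances s[i,j] = (1/(n-1)) · Σ_k (x_{k,i} - mean_i) · (x_{k,j} - mean_j), with n-1 = 3:
  s[X,X] = ((-1.25)·(-1.25) + (0.75)·(0.75) + (0.75)·(0.75) + (-0.25)·(-0.25)) / 3 = 2.75/3 = 0.9167
  s[X,Y] = ((-1.25)·(0.5) + (0.75)·(1.5) + (0.75)·(-1.5) + (-0.25)·(-0.5)) / 3 = -0.5/3 = -0.1667
  s[X,Z] = ((-1.25)·(-3.25) + (0.75)·(1.75) + (0.75)·(-1.25) + (-0.25)·(2.75)) / 3 = 3.75/3 = 1.25
  s[Y,Y] = ((0.5)·(0.5) + (1.5)·(1.5) + (-1.5)·(-1.5) + (-0.5)·(-0.5)) / 3 = 5/3 = 1.6667
  s[Y,Z] = ((0.5)·(-3.25) + (1.5)·(1.75) + (-1.5)·(-1.25) + (-0.5)·(2.75)) / 3 = 1.5/3 = 0.5
  s[Z,Z] = ((-3.25)·(-3.25) + (1.75)·(1.75) + (-1.25)·(-1.25) + (2.75)·(2.75)) / 3 = 22.75/3 = 7.5833
  Sample standard deviations s_i = √(s[i,i]):
  s(X) = √(0.9167) = 0.9574
  s(Y) = √(1.6667) = 1.291
  s(Z) = √(7.5833) = 2.7538

Step 3 — r_{ij} = s_{ij} / (s_i · s_j):
  r[X,X] = 1 (diagonal).
  r[X,Y] = -0.1667 / (0.9574 · 1.291) = -0.1667 / 1.236 = -0.1348
  r[X,Z] = 1.25 / (0.9574 · 2.7538) = 1.25 / 2.6365 = 0.4741
  r[Y,Y] = 1 (diagonal).
  r[Y,Z] = 0.5 / (1.291 · 2.7538) = 0.5 / 3.5551 = 0.1406
  r[Z,Z] = 1 (diagonal).

R is symmetric with unit diagonal. Assembling:

R = [[1, -0.1348, 0.4741],
 [-0.1348, 1, 0.1406],
 [0.4741, 0.1406, 1]]


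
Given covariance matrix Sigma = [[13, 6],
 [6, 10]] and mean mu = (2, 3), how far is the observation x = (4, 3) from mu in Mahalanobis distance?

Step 1 — centre the observation: (x - mu) = (2, 0).

Step 2 — invert Sigma. det(Sigma) = 13·10 - (6)² = 94.
  Sigma^{-1} = (1/det) · [[d, -b], [-b, a]] = [[0.1064, -0.0638],
 [-0.0638, 0.1383]].

Step 3 — form the quadratic (x - mu)^T · Sigma^{-1} · (x - mu):
  Sigma^{-1} · (x - mu) = (0.2128, -0.1277).
  (x - mu)^T · [Sigma^{-1} · (x - mu)] = (2)·(0.2128) + (0)·(-0.1277) = 0.4255.

Step 4 — take square root: d = √(0.4255) ≈ 0.6523.

d(x, mu) = √(0.4255) ≈ 0.6523


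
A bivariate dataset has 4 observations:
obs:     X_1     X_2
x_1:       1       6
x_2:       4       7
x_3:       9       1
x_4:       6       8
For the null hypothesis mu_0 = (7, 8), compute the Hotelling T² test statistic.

Step 1 — sample mean vector:
  mean(X_1) = (1 + 4 + 9 + 6) / 4 = 20/4 = 5
  mean(X_2) = (6 + 7 + 1 + 8) / 4 = 22/4 = 5.5
  x̄ = (5, 5.5),  deviation x̄ - mu_0 = (5, 5.5) - (7, 8) = (-2, -2.5).

Step 2 — sample covariance matrix, S[i,j] = (1/(n-1)) · Σ_k (x_{k,i} - mean_i) · (x_{k,j} - mean_j), divisor n-1 = 3:
  S[X_1,X_1] = ((-4)·(-4) + (-1)·(-1) + (4)·(4) + (1)·(1)) / 3 = 34/3 = 11.3333
  S[X_1,X_2] = ((-4)·(0.5) + (-1)·(1.5) + (4)·(-4.5) + (1)·(2.5)) / 3 = -19/3 = -6.3333
  S[X_2,X_2] = ((0.5)·(0.5) + (1.5)·(1.5) + (-4.5)·(-4.5) + (2.5)·(2.5)) / 3 = 29/3 = 9.6667
  S = [[11.3333, -6.3333],
 [-6.3333, 9.6667]].

Step 3 — invert S. det(S) = 11.3333·9.6667 - (-6.3333)² = 69.4444.
  S^{-1} = (1/det) · [[d, -b], [-b, a]] = [[0.1392, 0.0912],
 [0.0912, 0.1632]].

Step 4 — quadratic form (x̄ - mu_0)^T · S^{-1} · (x̄ - mu_0):
  S^{-1} · (x̄ - mu_0) = (-0.5064, -0.5904),
  (x̄ - mu_0)^T · [...] = (-2)·(-0.5064) + (-2.5)·(-0.5904) = 2.4888.

Step 5 — scale by n: T² = 4 · 2.4888 = 9.9552.

T² ≈ 9.9552


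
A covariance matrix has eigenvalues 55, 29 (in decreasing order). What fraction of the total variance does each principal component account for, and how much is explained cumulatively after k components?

Step 1 — total variance = trace(Sigma) = Σ λ_i = 55 + 29 = 84.

Step 2 — fraction explained by component i = λ_i / Σ λ:
  PC1: 55/84 = 0.6548
  PC2: 29/84 = 0.3452

Step 3 — cumulative fraction after k components = (λ_1 + ... + λ_k) / Σ λ:
  k = 1: 55/84 = 0.6548
  k = 2: (55 + 29)/84 = 84/84 = 1

Summary (fraction, with percent):

explained: PC1 0.6548 (65.48%), PC2 0.3452 (34.52%);  cumulative: 0.6548, 1


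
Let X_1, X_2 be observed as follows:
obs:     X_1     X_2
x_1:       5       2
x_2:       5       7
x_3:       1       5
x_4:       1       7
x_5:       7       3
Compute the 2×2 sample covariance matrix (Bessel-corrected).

Step 1 — column means:
  mean(X_1) = (5 + 5 + 1 + 1 + 7) / 5 = 19/5 = 3.8
  mean(X_2) = (2 + 7 + 5 + 7 + 3) / 5 = 24/5 = 4.8

Step 2 — sample covariance S[i,j] = (1/(n-1)) · Σ_k (x_{k,i} - mean_i) · (x_{k,j} - mean_j), with n-1 = 4.
  S[X_1,X_1] = ((1.2)·(1.2) + (1.2)·(1.2) + (-2.8)·(-2.8) + (-2.8)·(-2.8) + (3.2)·(3.2)) / 4 = 28.8/4 = 7.2
  S[X_1,X_2] = ((1.2)·(-2.8) + (1.2)·(2.2) + (-2.8)·(0.2) + (-2.8)·(2.2) + (3.2)·(-1.8)) / 4 = -13.2/4 = -3.3
  S[X_2,X_2] = ((-2.8)·(-2.8) + (2.2)·(2.2) + (0.2)·(0.2) + (2.2)·(2.2) + (-1.8)·(-1.8)) / 4 = 20.8/4 = 5.2

S is symmetric (S[j,i] = S[i,j]). Assembling:

S = [[7.2, -3.3],
 [-3.3, 5.2]]


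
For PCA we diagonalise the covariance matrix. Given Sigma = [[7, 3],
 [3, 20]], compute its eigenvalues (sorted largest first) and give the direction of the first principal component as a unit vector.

Step 1 — characteristic polynomial of 2×2 Sigma:
  det(Sigma - λI) = λ² - trace · λ + det = 0.
  trace = 7 + 20 = 27, det = 7·20 - (3)² = 131.
Step 2 — discriminant:
  Δ = trace² - 4·det = 729 - 524 = 205.
Step 3 — eigenvalues:
  λ = (trace ± √Δ)/2 = (27 ± 14.3178)/2,
  λ_1 = 20.6589,  λ_2 = 6.3411.

Step 4 — unit eigenvector for λ_1: solve (Sigma - λ_1 I)v = 0. First row:
  (7 - 20.6589)·v_x + (3)·v_y = 0, i.e. (-13.6589)·v_x + (3)·v_y = 0,
  so v ∝ (b, λ_1 - a) = (3, 13.6589) = u.
  ||u|| = √((3)² + (13.6589)²) = √(195.5658) ≈ 13.9845,
  v_1 = u/||u|| ≈ (0.2145, 0.9767) (||v_1|| = 1).

λ_1 = 20.6589,  λ_2 = 6.3411;  v_1 ≈ (0.2145, 0.9767)


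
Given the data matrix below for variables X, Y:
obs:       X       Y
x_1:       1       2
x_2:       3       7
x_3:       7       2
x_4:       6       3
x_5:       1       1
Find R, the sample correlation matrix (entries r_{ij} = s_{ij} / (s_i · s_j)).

Step 1 — column means:
  mean(X) = (1 + 3 + 7 + 6 + 1) / 5 = 18/5 = 3.6
  mean(Y) = (2 + 7 + 2 + 3 + 1) / 5 = 15/5 = 3

Step 2 — sample variances and covariances s[i,j] = (1/(n-1)) · Σ_k (x_{k,i} - mean_i) · (x_{k,j} - mean_j), with n-1 = 4:
  s[X,X] = ((-2.6)·(-2.6) + (-0.6)·(-0.6) + (3.4)·(3.4) + (2.4)·(2.4) + (-2.6)·(-2.6)) / 4 = 31.2/4 = 7.8
  s[X,Y] = ((-2.6)·(-1) + (-0.6)·(4) + (3.4)·(-1) + (2.4)·(0) + (-2.6)·(-2)) / 4 = 2/4 = 0.5
  s[Y,Y] = ((-1)·(-1) + (4)·(4) + (-1)·(-1) + (0)·(0) + (-2)·(-2)) / 4 = 22/4 = 5.5
  Sample standard deviations s_i = √(s[i,i]):
  s(X) = √(7.8) = 2.7928
  s(Y) = √(5.5) = 2.3452

Step 3 — r_{ij} = s_{ij} / (s_i · s_j):
  r[X,X] = 1 (diagonal).
  r[X,Y] = 0.5 / (2.7928 · 2.3452) = 0.5 / 6.5498 = 0.0763
  r[Y,Y] = 1 (diagonal).

R is symmetric with unit diagonal. Assembling:

R = [[1, 0.0763],
 [0.0763, 1]]


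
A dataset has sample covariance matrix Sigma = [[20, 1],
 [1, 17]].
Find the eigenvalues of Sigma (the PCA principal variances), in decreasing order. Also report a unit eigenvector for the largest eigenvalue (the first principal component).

Step 1 — characteristic polynomial of 2×2 Sigma:
  det(Sigma - λI) = λ² - trace · λ + det = 0.
  trace = 20 + 17 = 37, det = 20·17 - (1)² = 339.
Step 2 — discriminant:
  Δ = trace² - 4·det = 1369 - 1356 = 13.
Step 3 — eigenvalues:
  λ = (trace ± √Δ)/2 = (37 ± 3.6056)/2,
  λ_1 = 20.3028,  λ_2 = 16.6972.

Step 4 — unit eigenvector for λ_1: solve (Sigma - λ_1 I)v = 0. First row:
  (20 - 20.3028)·v_x + (1)·v_y = 0, i.e. (-0.3028)·v_x + (1)·v_y = 0,
  so v ∝ (b, λ_1 - a) = (1, 0.3028) = u.
  ||u|| = √((1)² + (0.3028)²) = √(1.0917) ≈ 1.0448,
  v_1 = u/||u|| ≈ (0.9571, 0.2898) (||v_1|| = 1).

λ_1 = 20.3028,  λ_2 = 16.6972;  v_1 ≈ (0.9571, 0.2898)


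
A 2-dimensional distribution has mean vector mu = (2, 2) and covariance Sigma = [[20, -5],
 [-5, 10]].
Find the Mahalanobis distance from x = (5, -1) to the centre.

Step 1 — centre the observation: (x - mu) = (3, -3).

Step 2 — invert Sigma. det(Sigma) = 20·10 - (-5)² = 175.
  Sigma^{-1} = (1/det) · [[d, -b], [-b, a]] = [[0.0571, 0.0286],
 [0.0286, 0.1143]].

Step 3 — form the quadratic (x - mu)^T · Sigma^{-1} · (x - mu):
  Sigma^{-1} · (x - mu) = (0.0857, -0.2571).
  (x - mu)^T · [Sigma^{-1} · (x - mu)] = (3)·(0.0857) + (-3)·(-0.2571) = 1.0286.

Step 4 — take square root: d = √(1.0286) ≈ 1.0142.

d(x, mu) = √(1.0286) ≈ 1.0142


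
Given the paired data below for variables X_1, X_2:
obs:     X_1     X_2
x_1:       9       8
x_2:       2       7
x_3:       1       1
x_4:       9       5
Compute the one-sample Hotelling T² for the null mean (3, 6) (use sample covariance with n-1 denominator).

Step 1 — sample mean vector:
  mean(X_1) = (9 + 2 + 1 + 9) / 4 = 21/4 = 5.25
  mean(X_2) = (8 + 7 + 1 + 5) / 4 = 21/4 = 5.25
  x̄ = (5.25, 5.25),  deviation x̄ - mu_0 = (5.25, 5.25) - (3, 6) = (2.25, -0.75).

Step 2 — sample covariance matrix, S[i,j] = (1/(n-1)) · Σ_k (x_{k,i} - mean_i) · (x_{k,j} - mean_j), divisor n-1 = 3:
  S[X_1,X_1] = ((3.75)·(3.75) + (-3.25)·(-3.25) + (-4.25)·(-4.25) + (3.75)·(3.75)) / 3 = 56.75/3 = 18.9167
  S[X_1,X_2] = ((3.75)·(2.75) + (-3.25)·(1.75) + (-4.25)·(-4.25) + (3.75)·(-0.25)) / 3 = 21.75/3 = 7.25
  S[X_2,X_2] = ((2.75)·(2.75) + (1.75)·(1.75) + (-4.25)·(-4.25) + (-0.25)·(-0.25)) / 3 = 28.75/3 = 9.5833
  S = [[18.9167, 7.25],
 [7.25, 9.5833]].

Step 3 — invert S. det(S) = 18.9167·9.5833 - (7.25)² = 128.7222.
  S^{-1} = (1/det) · [[d, -b], [-b, a]] = [[0.0744, -0.0563],
 [-0.0563, 0.147]].

Step 4 — quadratic form (x̄ - mu_0)^T · S^{-1} · (x̄ - mu_0):
  S^{-1} · (x̄ - mu_0) = (0.2098, -0.2369),
  (x̄ - mu_0)^T · [...] = (2.25)·(0.2098) + (-0.75)·(-0.2369) = 0.6497.

Step 5 — scale by n: T² = 4 · 0.6497 = 2.5986.

T² ≈ 2.5986


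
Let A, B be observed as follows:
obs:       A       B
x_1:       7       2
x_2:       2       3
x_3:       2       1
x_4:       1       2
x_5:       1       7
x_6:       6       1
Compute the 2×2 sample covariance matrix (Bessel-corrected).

Step 1 — column means:
  mean(A) = (7 + 2 + 2 + 1 + 1 + 6) / 6 = 19/6 = 3.1667
  mean(B) = (2 + 3 + 1 + 2 + 7 + 1) / 6 = 16/6 = 2.6667

Step 2 — sample covariance S[i,j] = (1/(n-1)) · Σ_k (x_{k,i} - mean_i) · (x_{k,j} - mean_j), with n-1 = 5.
  S[A,A] = ((3.8333)·(3.8333) + (-1.1667)·(-1.1667) + (-1.1667)·(-1.1667) + (-2.1667)·(-2.1667) + (-2.1667)·(-2.1667) + (2.8333)·(2.8333)) / 5 = 34.8333/5 = 6.9667
  S[A,B] = ((3.8333)·(-0.6667) + (-1.1667)·(0.3333) + (-1.1667)·(-1.6667) + (-2.1667)·(-0.6667) + (-2.1667)·(4.3333) + (2.8333)·(-1.6667)) / 5 = -13.6667/5 = -2.7333
  S[B,B] = ((-0.6667)·(-0.6667) + (0.3333)·(0.3333) + (-1.6667)·(-1.6667) + (-0.6667)·(-0.6667) + (4.3333)·(4.3333) + (-1.6667)·(-1.6667)) / 5 = 25.3333/5 = 5.0667

S is symmetric (S[j,i] = S[i,j]). Assembling:

S = [[6.9667, -2.7333],
 [-2.7333, 5.0667]]


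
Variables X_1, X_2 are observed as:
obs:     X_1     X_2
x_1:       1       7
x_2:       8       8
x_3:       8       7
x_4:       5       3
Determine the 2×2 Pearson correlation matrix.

Step 1 — column means:
  mean(X_1) = (1 + 8 + 8 + 5) / 4 = 22/4 = 5.5
  mean(X_2) = (7 + 8 + 7 + 3) / 4 = 25/4 = 6.25

Step 2 — sample variances and covariances s[i,j] = (1/(n-1)) · Σ_k (x_{k,i} - mean_i) · (x_{k,j} - mean_j), with n-1 = 3:
  s[X_1,X_1] = ((-4.5)·(-4.5) + (2.5)·(2.5) + (2.5)·(2.5) + (-0.5)·(-0.5)) / 3 = 33/3 = 11
  s[X_1,X_2] = ((-4.5)·(0.75) + (2.5)·(1.75) + (2.5)·(0.75) + (-0.5)·(-3.25)) / 3 = 4.5/3 = 1.5
  s[X_2,X_2] = ((0.75)·(0.75) + (1.75)·(1.75) + (0.75)·(0.75) + (-3.25)·(-3.25)) / 3 = 14.75/3 = 4.9167
  Sample standard deviations s_i = √(s[i,i]):
  s(X_1) = √(11) = 3.3166
  s(X_2) = √(4.9167) = 2.2174

Step 3 — r_{ij} = s_{ij} / (s_i · s_j):
  r[X_1,X_1] = 1 (diagonal).
  r[X_1,X_2] = 1.5 / (3.3166 · 2.2174) = 1.5 / 7.3541 = 0.204
  r[X_2,X_2] = 1 (diagonal).

R is symmetric with unit diagonal. Assembling:

R = [[1, 0.204],
 [0.204, 1]]


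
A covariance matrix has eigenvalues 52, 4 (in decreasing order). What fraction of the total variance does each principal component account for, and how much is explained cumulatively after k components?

Step 1 — total variance = trace(Sigma) = Σ λ_i = 52 + 4 = 56.

Step 2 — fraction explained by component i = λ_i / Σ λ:
  PC1: 52/56 = 0.9286
  PC2: 4/56 = 0.0714

Step 3 — cumulative fraction after k components = (λ_1 + ... + λ_k) / Σ λ:
  k = 1: 52/56 = 0.9286
  k = 2: (52 + 4)/56 = 56/56 = 1

Summary (fraction, with percent):

explained: PC1 0.9286 (92.86%), PC2 0.0714 (7.14%);  cumulative: 0.9286, 1


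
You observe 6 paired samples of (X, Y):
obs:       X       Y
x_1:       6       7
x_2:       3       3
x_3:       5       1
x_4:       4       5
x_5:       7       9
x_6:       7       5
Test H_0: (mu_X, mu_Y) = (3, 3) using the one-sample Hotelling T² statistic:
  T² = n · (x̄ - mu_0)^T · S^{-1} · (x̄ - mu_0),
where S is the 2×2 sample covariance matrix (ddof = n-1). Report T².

Step 1 — sample mean vector:
  mean(X) = (6 + 3 + 5 + 4 + 7 + 7) / 6 = 32/6 = 5.3333
  mean(Y) = (7 + 3 + 1 + 5 + 9 + 5) / 6 = 30/6 = 5
  x̄ = (5.3333, 5),  deviation x̄ - mu_0 = (5.3333, 5) - (3, 3) = (2.3333, 2).

Step 2 — sample covariance matrix, S[i,j] = (1/(n-1)) · Σ_k (x_{k,i} - mean_i) · (x_{k,j} - mean_j), divisor n-1 = 5:
  S[X,X] = ((0.6667)·(0.6667) + (-2.3333)·(-2.3333) + (-0.3333)·(-0.3333) + (-1.3333)·(-1.3333) + (1.6667)·(1.6667) + (1.6667)·(1.6667)) / 5 = 13.3333/5 = 2.6667
  S[X,Y] = ((0.6667)·(2) + (-2.3333)·(-2) + (-0.3333)·(-4) + (-1.3333)·(0) + (1.6667)·(4) + (1.6667)·(0)) / 5 = 14/5 = 2.8
  S[Y,Y] = ((2)·(2) + (-2)·(-2) + (-4)·(-4) + (0)·(0) + (4)·(4) + (0)·(0)) / 5 = 40/5 = 8
  S = [[2.6667, 2.8],
 [2.8, 8]].

Step 3 — invert S. det(S) = 2.6667·8 - (2.8)² = 13.4933.
  S^{-1} = (1/det) · [[d, -b], [-b, a]] = [[0.5929, -0.2075],
 [-0.2075, 0.1976]].

Step 4 — quadratic form (x̄ - mu_0)^T · S^{-1} · (x̄ - mu_0):
  S^{-1} · (x̄ - mu_0) = (0.9684, -0.0889),
  (x̄ - mu_0)^T · [...] = (2.3333)·(0.9684) + (2)·(-0.0889) = 2.0817.

Step 5 — scale by n: T² = 6 · 2.0817 = 12.4901.

T² ≈ 12.4901


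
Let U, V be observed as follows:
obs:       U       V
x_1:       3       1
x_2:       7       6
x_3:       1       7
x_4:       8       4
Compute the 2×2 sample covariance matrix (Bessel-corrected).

Step 1 — column means:
  mean(U) = (3 + 7 + 1 + 8) / 4 = 19/4 = 4.75
  mean(V) = (1 + 6 + 7 + 4) / 4 = 18/4 = 4.5

Step 2 — sample covariance S[i,j] = (1/(n-1)) · Σ_k (x_{k,i} - mean_i) · (x_{k,j} - mean_j), with n-1 = 3.
  S[U,U] = ((-1.75)·(-1.75) + (2.25)·(2.25) + (-3.75)·(-3.75) + (3.25)·(3.25)) / 3 = 32.75/3 = 10.9167
  S[U,V] = ((-1.75)·(-3.5) + (2.25)·(1.5) + (-3.75)·(2.5) + (3.25)·(-0.5)) / 3 = -1.5/3 = -0.5
  S[V,V] = ((-3.5)·(-3.5) + (1.5)·(1.5) + (2.5)·(2.5) + (-0.5)·(-0.5)) / 3 = 21/3 = 7

S is symmetric (S[j,i] = S[i,j]). Assembling:

S = [[10.9167, -0.5],
 [-0.5, 7]]


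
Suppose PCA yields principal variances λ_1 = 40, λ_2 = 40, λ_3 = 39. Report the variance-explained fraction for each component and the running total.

Step 1 — total variance = trace(Sigma) = Σ λ_i = 40 + 40 + 39 = 119.

Step 2 — fraction explained by component i = λ_i / Σ λ:
  PC1: 40/119 = 0.3361
  PC2: 40/119 = 0.3361
  PC3: 39/119 = 0.3277

Step 3 — cumulative fraction after k components = (λ_1 + ... + λ_k) / Σ λ:
  k = 1: 40/119 = 0.3361
  k = 2: (40 + 40)/119 = 80/119 = 0.6723
  k = 3: (40 + 40 + 39)/119 = 119/119 = 1

Summary (fraction, with percent):

explained: PC1 0.3361 (33.61%), PC2 0.3361 (33.61%), PC3 0.3277 (32.77%);  cumulative: 0.3361, 0.6723, 1


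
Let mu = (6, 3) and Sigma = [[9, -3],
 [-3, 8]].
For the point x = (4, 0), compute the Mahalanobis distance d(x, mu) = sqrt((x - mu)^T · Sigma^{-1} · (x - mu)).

Step 1 — centre the observation: (x - mu) = (-2, -3).

Step 2 — invert Sigma. det(Sigma) = 9·8 - (-3)² = 63.
  Sigma^{-1} = (1/det) · [[d, -b], [-b, a]] = [[0.127, 0.0476],
 [0.0476, 0.1429]].

Step 3 — form the quadratic (x - mu)^T · Sigma^{-1} · (x - mu):
  Sigma^{-1} · (x - mu) = (-0.3968, -0.5238).
  (x - mu)^T · [Sigma^{-1} · (x - mu)] = (-2)·(-0.3968) + (-3)·(-0.5238) = 2.3651.

Step 4 — take square root: d = √(2.3651) ≈ 1.5379.

d(x, mu) = √(2.3651) ≈ 1.5379


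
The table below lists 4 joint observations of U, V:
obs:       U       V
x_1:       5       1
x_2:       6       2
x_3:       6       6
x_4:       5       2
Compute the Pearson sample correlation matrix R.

Step 1 — column means:
  mean(U) = (5 + 6 + 6 + 5) / 4 = 22/4 = 5.5
  mean(V) = (1 + 2 + 6 + 2) / 4 = 11/4 = 2.75

Step 2 — sample variances and covariances s[i,j] = (1/(n-1)) · Σ_k (x_{k,i} - mean_i) · (x_{k,j} - mean_j), with n-1 = 3:
  s[U,U] = ((-0.5)·(-0.5) + (0.5)·(0.5) + (0.5)·(0.5) + (-0.5)·(-0.5)) / 3 = 1/3 = 0.3333
  s[U,V] = ((-0.5)·(-1.75) + (0.5)·(-0.75) + (0.5)·(3.25) + (-0.5)·(-0.75)) / 3 = 2.5/3 = 0.8333
  s[V,V] = ((-1.75)·(-1.75) + (-0.75)·(-0.75) + (3.25)·(3.25) + (-0.75)·(-0.75)) / 3 = 14.75/3 = 4.9167
  Sample standard deviations s_i = √(s[i,i]):
  s(U) = √(0.3333) = 0.5774
  s(V) = √(4.9167) = 2.2174

Step 3 — r_{ij} = s_{ij} / (s_i · s_j):
  r[U,U] = 1 (diagonal).
  r[U,V] = 0.8333 / (0.5774 · 2.2174) = 0.8333 / 1.2802 = 0.6509
  r[V,V] = 1 (diagonal).

R is symmetric with unit diagonal. Assembling:

R = [[1, 0.6509],
 [0.6509, 1]]


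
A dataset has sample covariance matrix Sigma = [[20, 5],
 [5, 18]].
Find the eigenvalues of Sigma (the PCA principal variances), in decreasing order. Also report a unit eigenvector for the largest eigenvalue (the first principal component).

Step 1 — characteristic polynomial of 2×2 Sigma:
  det(Sigma - λI) = λ² - trace · λ + det = 0.
  trace = 20 + 18 = 38, det = 20·18 - (5)² = 335.
Step 2 — discriminant:
  Δ = trace² - 4·det = 1444 - 1340 = 104.
Step 3 — eigenvalues:
  λ = (trace ± √Δ)/2 = (38 ± 10.198)/2,
  λ_1 = 24.099,  λ_2 = 13.901.

Step 4 — unit eigenvector for λ_1: solve (Sigma - λ_1 I)v = 0. First row:
  (20 - 24.099)·v_x + (5)·v_y = 0, i.e. (-4.099)·v_x + (5)·v_y = 0,
  so v ∝ (b, λ_1 - a) = (5, 4.099) = u.
  ||u|| = √((5)² + (4.099)²) = √(41.802) ≈ 6.4654,
  v_1 = u/||u|| ≈ (0.7733, 0.634) (||v_1|| = 1).

λ_1 = 24.099,  λ_2 = 13.901;  v_1 ≈ (0.7733, 0.634)


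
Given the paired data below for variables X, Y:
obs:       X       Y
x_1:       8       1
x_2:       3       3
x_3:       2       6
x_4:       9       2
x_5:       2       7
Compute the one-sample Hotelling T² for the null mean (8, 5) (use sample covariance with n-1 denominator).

Step 1 — sample mean vector:
  mean(X) = (8 + 3 + 2 + 9 + 2) / 5 = 24/5 = 4.8
  mean(Y) = (1 + 3 + 6 + 2 + 7) / 5 = 19/5 = 3.8
  x̄ = (4.8, 3.8),  deviation x̄ - mu_0 = (4.8, 3.8) - (8, 5) = (-3.2, -1.2).

Step 2 — sample covariance matrix, S[i,j] = (1/(n-1)) · Σ_k (x_{k,i} - mean_i) · (x_{k,j} - mean_j), divisor n-1 = 4:
  S[X,X] = ((3.2)·(3.2) + (-1.8)·(-1.8) + (-2.8)·(-2.8) + (4.2)·(4.2) + (-2.8)·(-2.8)) / 4 = 46.8/4 = 11.7
  S[X,Y] = ((3.2)·(-2.8) + (-1.8)·(-0.8) + (-2.8)·(2.2) + (4.2)·(-1.8) + (-2.8)·(3.2)) / 4 = -30.2/4 = -7.55
  S[Y,Y] = ((-2.8)·(-2.8) + (-0.8)·(-0.8) + (2.2)·(2.2) + (-1.8)·(-1.8) + (3.2)·(3.2)) / 4 = 26.8/4 = 6.7
  S = [[11.7, -7.55],
 [-7.55, 6.7]].

Step 3 — invert S. det(S) = 11.7·6.7 - (-7.55)² = 21.3875.
  S^{-1} = (1/det) · [[d, -b], [-b, a]] = [[0.3133, 0.353],
 [0.353, 0.547]].

Step 4 — quadratic form (x̄ - mu_0)^T · S^{-1} · (x̄ - mu_0):
  S^{-1} · (x̄ - mu_0) = (-1.4261, -1.7861),
  (x̄ - mu_0)^T · [...] = (-3.2)·(-1.4261) + (-1.2)·(-1.7861) = 6.7067.

Step 5 — scale by n: T² = 5 · 6.7067 = 33.5336.

T² ≈ 33.5336


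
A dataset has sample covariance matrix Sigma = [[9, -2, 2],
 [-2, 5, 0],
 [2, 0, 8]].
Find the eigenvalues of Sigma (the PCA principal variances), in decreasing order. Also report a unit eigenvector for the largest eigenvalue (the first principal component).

Step 1 — characteristic polynomial p(λ) = det(λI - Sigma) = λ³ - tr·λ² + c_1·λ - det, where tr = trace, c_1 = sum of the principal 2×2 minors, det = det(Sigma):
  tr = 9 + 5 + 8 = 22,
  c_1 = (9·5 - (-2)²) + (9·8 - (2)²) + (5·8 - (0)²) = 41 + 68 + 40 = 149,
  det = 9·(5·8 - (0)²) - (-2)·((-2)·8 - (0)·(2)) + (2)·((-2)·(0) - 5·(2)) = 9·(40) - (-2)·(-16) + (2)·(-10) = 308.
  So p(λ) = λ³ - 22λ² + 149λ - 308.
Step 2 — look for an integer root (rational root theorem: any rational root is an integer divisor of 308). Testing λ = 4:
  p(4) = 64 - 352 + 596 - 308 = 0  ✓
  Dividing out (λ - 4): p(λ) = (λ - 4)(λ² - 18λ + 77).
Step 3 — remaining eigenvalues from the quadratic λ² - 18λ + 77 = 0:
  Δ = 18² - 4·77 = 324 - 308 = 16,  λ = (18 ± √16)/2 = (18 ± 4)/2 = 11 or 7.
  Sorted: λ_1 = 11,  λ_2 = 7,  λ_3 = 4  (check: sum = 22 = tr ✓).

Step 4 — unit eigenvector for λ_1 = 11: v spans the null space of (Sigma - λ_1 I), whose rows are
  r_1 = (-2, -2, 2),  r_2 = (-2, -6, 0),  r_3 = (2, 0, -3).
  v is orthogonal to every row, so take v ∝ r_1 × r_2 = ((-2)·(0) - (2)·(-6), (2)·(-2) - (-2)·(0), (-2)·(-6) - (-2)·(-2)) = (12, -4, 8).
  Rescale (divide by 4): u = (3, -1, 2).
  ||u|| = √((3)² + (-1)² + (2)²) = √(14) ≈ 3.7417,  v_1 = u/||u|| ≈ (0.8018, -0.2673, 0.5345) (||v_1|| = 1).

λ_1 = 11,  λ_2 = 7,  λ_3 = 4;  v_1 ≈ (0.8018, -0.2673, 0.5345)


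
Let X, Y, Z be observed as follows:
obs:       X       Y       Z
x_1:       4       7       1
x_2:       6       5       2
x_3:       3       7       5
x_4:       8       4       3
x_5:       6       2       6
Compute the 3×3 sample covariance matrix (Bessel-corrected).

Step 1 — column means:
  mean(X) = (4 + 6 + 3 + 8 + 6) / 5 = 27/5 = 5.4
  mean(Y) = (7 + 5 + 7 + 4 + 2) / 5 = 25/5 = 5
  mean(Z) = (1 + 2 + 5 + 3 + 6) / 5 = 17/5 = 3.4

Step 2 — sample covariance S[i,j] = (1/(n-1)) · Σ_k (x_{k,i} - mean_i) · (x_{k,j} - mean_j), with n-1 = 4.
  S[X,X] = ((-1.4)·(-1.4) + (0.6)·(0.6) + (-2.4)·(-2.4) + (2.6)·(2.6) + (0.6)·(0.6)) / 4 = 15.2/4 = 3.8
  S[X,Y] = ((-1.4)·(2) + (0.6)·(0) + (-2.4)·(2) + (2.6)·(-1) + (0.6)·(-3)) / 4 = -12/4 = -3
  S[X,Z] = ((-1.4)·(-2.4) + (0.6)·(-1.4) + (-2.4)·(1.6) + (2.6)·(-0.4) + (0.6)·(2.6)) / 4 = -0.8/4 = -0.2
  S[Y,Y] = ((2)·(2) + (0)·(0) + (2)·(2) + (-1)·(-1) + (-3)·(-3)) / 4 = 18/4 = 4.5
  S[Y,Z] = ((2)·(-2.4) + (0)·(-1.4) + (2)·(1.6) + (-1)·(-0.4) + (-3)·(2.6)) / 4 = -9/4 = -2.25
  S[Z,Z] = ((-2.4)·(-2.4) + (-1.4)·(-1.4) + (1.6)·(1.6) + (-0.4)·(-0.4) + (2.6)·(2.6)) / 4 = 17.2/4 = 4.3

S is symmetric (S[j,i] = S[i,j]). Assembling:

S = [[3.8, -3, -0.2],
 [-3, 4.5, -2.25],
 [-0.2, -2.25, 4.3]]


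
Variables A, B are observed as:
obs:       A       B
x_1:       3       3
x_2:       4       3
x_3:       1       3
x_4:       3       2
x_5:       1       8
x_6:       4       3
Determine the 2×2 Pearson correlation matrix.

Step 1 — column means:
  mean(A) = (3 + 4 + 1 + 3 + 1 + 4) / 6 = 16/6 = 2.6667
  mean(B) = (3 + 3 + 3 + 2 + 8 + 3) / 6 = 22/6 = 3.6667

Step 2 — sample variances and covariances s[i,j] = (1/(n-1)) · Σ_k (x_{k,i} - mean_i) · (x_{k,j} - mean_j), with n-1 = 5:
  s[A,A] = ((0.3333)·(0.3333) + (1.3333)·(1.3333) + (-1.6667)·(-1.6667) + (0.3333)·(0.3333) + (-1.6667)·(-1.6667) + (1.3333)·(1.3333)) / 5 = 9.3333/5 = 1.8667
  s[A,B] = ((0.3333)·(-0.6667) + (1.3333)·(-0.6667) + (-1.6667)·(-0.6667) + (0.3333)·(-1.6667) + (-1.6667)·(4.3333) + (1.3333)·(-0.6667)) / 5 = -8.6667/5 = -1.7333
  s[B,B] = ((-0.6667)·(-0.6667) + (-0.6667)·(-0.6667) + (-0.6667)·(-0.6667) + (-1.6667)·(-1.6667) + (4.3333)·(4.3333) + (-0.6667)·(-0.6667)) / 5 = 23.3333/5 = 4.6667
  Sample standard deviations s_i = √(s[i,i]):
  s(A) = √(1.8667) = 1.3663
  s(B) = √(4.6667) = 2.1602

Step 3 — r_{ij} = s_{ij} / (s_i · s_j):
  r[A,A] = 1 (diagonal).
  r[A,B] = -1.7333 / (1.3663 · 2.1602) = -1.7333 / 2.9515 = -0.5873
  r[B,B] = 1 (diagonal).

R is symmetric with unit diagonal. Assembling:

R = [[1, -0.5873],
 [-0.5873, 1]]


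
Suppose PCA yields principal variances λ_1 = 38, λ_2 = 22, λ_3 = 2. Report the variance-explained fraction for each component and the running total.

Step 1 — total variance = trace(Sigma) = Σ λ_i = 38 + 22 + 2 = 62.

Step 2 — fraction explained by component i = λ_i / Σ λ:
  PC1: 38/62 = 0.6129
  PC2: 22/62 = 0.3548
  PC3: 2/62 = 0.0323

Step 3 — cumulative fraction after k components = (λ_1 + ... + λ_k) / Σ λ:
  k = 1: 38/62 = 0.6129
  k = 2: (38 + 22)/62 = 60/62 = 0.9677
  k = 3: (38 + 22 + 2)/62 = 62/62 = 1

Summary (fraction, with percent):

explained: PC1 0.6129 (61.29%), PC2 0.3548 (35.48%), PC3 0.0323 (3.23%);  cumulative: 0.6129, 0.9677, 1


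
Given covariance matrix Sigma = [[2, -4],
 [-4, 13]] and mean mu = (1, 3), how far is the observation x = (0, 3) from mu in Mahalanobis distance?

Step 1 — centre the observation: (x - mu) = (-1, 0).

Step 2 — invert Sigma. det(Sigma) = 2·13 - (-4)² = 10.
  Sigma^{-1} = (1/det) · [[d, -b], [-b, a]] = [[1.3, 0.4],
 [0.4, 0.2]].

Step 3 — form the quadratic (x - mu)^T · Sigma^{-1} · (x - mu):
  Sigma^{-1} · (x - mu) = (-1.3, -0.4).
  (x - mu)^T · [Sigma^{-1} · (x - mu)] = (-1)·(-1.3) + (0)·(-0.4) = 1.3.

Step 4 — take square root: d = √(1.3) ≈ 1.1402.

d(x, mu) = √(1.3) ≈ 1.1402


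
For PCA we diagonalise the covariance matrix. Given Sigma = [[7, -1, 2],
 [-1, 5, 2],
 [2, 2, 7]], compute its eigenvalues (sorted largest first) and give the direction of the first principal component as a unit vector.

Step 1 — characteristic polynomial p(λ) = det(λI - Sigma) = λ³ - tr·λ² + c_1·λ - det, where tr = trace, c_1 = sum of the principal 2×2 minors, det = det(Sigma):
  tr = 7 + 5 + 7 = 19,
  c_1 = (7·5 - (-1)²) + (7·7 - (2)²) + (5·7 - (2)²) = 34 + 45 + 31 = 110,
  det = 7·(5·7 - (2)²) - (-1)·((-1)·7 - (2)·(2)) + (2)·((-1)·(2) - 5·(2)) = 7·(31) - (-1)·(-11) + (2)·(-12) = 182.
  So p(λ) = λ³ - 19λ² + 110λ - 182.
Step 2 — look for an integer root (rational root theorem: any rational root is an integer divisor of 182). Testing λ = 7:
  p(7) = 343 - 931 + 770 - 182 = 0  ✓
  Dividing out (λ - 7): p(λ) = (λ - 7)(λ² - 12λ + 26).
Step 3 — remaining eigenvalues from the quadratic λ² - 12λ + 26 = 0:
  Δ = 12² - 4·26 = 144 - 104 = 40,  λ = (12 ± √40)/2 = (12 ± 6.3246)/2 ≈ 9.1623 or 2.8377.
  Sorted: λ_1 = 9.1623,  λ_2 = 7,  λ_3 = 2.8377  (check: sum = 19 = tr ✓).

Step 4 — unit eigenvector for λ_1 ≈ 9.1623: v spans the null space of (Sigma - λ_1 I), whose rows are
  r_1 = (-2.1623, -1, 2),  r_2 = (-1, -4.1623, 2),  r_3 = (2, 2, -2.1623).
  v is orthogonal to every row, so take v ∝ r_1 × r_2 = ((-1)·(2) - (2)·(-4.1623), (2)·(-1) - (-2.1623)·(2), (-2.1623)·(-4.1623) - (-1)·(-1)) ≈ (6.3246, 2.3246, 8).
  Let u = (6.3246, 2.3246, 8).
  ||u|| = √((6.3246)² + (2.3246)² + (8)²) = √(109.4036) ≈ 10.4596,  v_1 = u/||u|| ≈ (0.6047, 0.2222, 0.7648) (||v_1|| = 1).

λ_1 = 9.1623,  λ_2 = 7,  λ_3 = 2.8377;  v_1 ≈ (0.6047, 0.2222, 0.7648)


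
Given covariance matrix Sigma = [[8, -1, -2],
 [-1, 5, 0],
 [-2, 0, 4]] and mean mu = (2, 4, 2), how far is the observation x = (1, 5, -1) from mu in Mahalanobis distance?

Step 1 — centre the observation: (x - mu) = (-1, 1, -3).

Step 2 — invert Sigma (cofactor / det for 3×3, or solve directly):
  Sigma^{-1} = [[0.1471, 0.0294, 0.0735],
 [0.0294, 0.2059, 0.0147],
 [0.0735, 0.0147, 0.2868]].

Step 3 — form the quadratic (x - mu)^T · Sigma^{-1} · (x - mu):
  Sigma^{-1} · (x - mu) = (-0.3382, 0.1324, -0.9191).
  (x - mu)^T · [Sigma^{-1} · (x - mu)] = (-1)·(-0.3382) + (1)·(0.1324) + (-3)·(-0.9191) = 3.2279.

Step 4 — take square root: d = √(3.2279) ≈ 1.7966.

d(x, mu) = √(3.2279) ≈ 1.7966


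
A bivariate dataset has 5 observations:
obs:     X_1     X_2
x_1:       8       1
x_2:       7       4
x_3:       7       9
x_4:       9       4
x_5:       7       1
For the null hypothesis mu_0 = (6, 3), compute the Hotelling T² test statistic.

Step 1 — sample mean vector:
  mean(X_1) = (8 + 7 + 7 + 9 + 7) / 5 = 38/5 = 7.6
  mean(X_2) = (1 + 4 + 9 + 4 + 1) / 5 = 19/5 = 3.8
  x̄ = (7.6, 3.8),  deviation x̄ - mu_0 = (7.6, 3.8) - (6, 3) = (1.6, 0.8).

Step 2 — sample covariance matrix, S[i,j] = (1/(n-1)) · Σ_k (x_{k,i} - mean_i) · (x_{k,j} - mean_j), divisor n-1 = 4:
  S[X_1,X_1] = ((0.4)·(0.4) + (-0.6)·(-0.6) + (-0.6)·(-0.6) + (1.4)·(1.4) + (-0.6)·(-0.6)) / 4 = 3.2/4 = 0.8
  S[X_1,X_2] = ((0.4)·(-2.8) + (-0.6)·(0.2) + (-0.6)·(5.2) + (1.4)·(0.2) + (-0.6)·(-2.8)) / 4 = -2.4/4 = -0.6
  S[X_2,X_2] = ((-2.8)·(-2.8) + (0.2)·(0.2) + (5.2)·(5.2) + (0.2)·(0.2) + (-2.8)·(-2.8)) / 4 = 42.8/4 = 10.7
  S = [[0.8, -0.6],
 [-0.6, 10.7]].

Step 3 — invert S. det(S) = 0.8·10.7 - (-0.6)² = 8.2.
  S^{-1} = (1/det) · [[d, -b], [-b, a]] = [[1.3049, 0.0732],
 [0.0732, 0.0976]].

Step 4 — quadratic form (x̄ - mu_0)^T · S^{-1} · (x̄ - mu_0):
  S^{-1} · (x̄ - mu_0) = (2.1463, 0.1951),
  (x̄ - mu_0)^T · [...] = (1.6)·(2.1463) + (0.8)·(0.1951) = 3.5902.

Step 5 — scale by n: T² = 5 · 3.5902 = 17.9512.

T² ≈ 17.9512


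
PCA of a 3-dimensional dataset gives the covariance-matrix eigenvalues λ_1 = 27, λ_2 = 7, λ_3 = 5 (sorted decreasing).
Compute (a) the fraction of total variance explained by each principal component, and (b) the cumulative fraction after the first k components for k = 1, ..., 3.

Step 1 — total variance = trace(Sigma) = Σ λ_i = 27 + 7 + 5 = 39.

Step 2 — fraction explained by component i = λ_i / Σ λ:
  PC1: 27/39 = 0.6923
  PC2: 7/39 = 0.1795
  PC3: 5/39 = 0.1282

Step 3 — cumulative fraction after k components = (λ_1 + ... + λ_k) / Σ λ:
  k = 1: 27/39 = 0.6923
  k = 2: (27 + 7)/39 = 34/39 = 0.8718
  k = 3: (27 + 7 + 5)/39 = 39/39 = 1

Summary (fraction, with percent):

explained: PC1 0.6923 (69.23%), PC2 0.1795 (17.95%), PC3 0.1282 (12.82%);  cumulative: 0.6923, 0.8718, 1


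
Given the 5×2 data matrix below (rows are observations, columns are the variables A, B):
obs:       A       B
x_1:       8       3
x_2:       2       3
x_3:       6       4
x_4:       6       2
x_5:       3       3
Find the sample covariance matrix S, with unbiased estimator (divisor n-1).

Step 1 — column means:
  mean(A) = (8 + 2 + 6 + 6 + 3) / 5 = 25/5 = 5
  mean(B) = (3 + 3 + 4 + 2 + 3) / 5 = 15/5 = 3

Step 2 — sample covariance S[i,j] = (1/(n-1)) · Σ_k (x_{k,i} - mean_i) · (x_{k,j} - mean_j), with n-1 = 4.
  S[A,A] = ((3)·(3) + (-3)·(-3) + (1)·(1) + (1)·(1) + (-2)·(-2)) / 4 = 24/4 = 6
  S[A,B] = ((3)·(0) + (-3)·(0) + (1)·(1) + (1)·(-1) + (-2)·(0)) / 4 = 0/4 = 0
  S[B,B] = ((0)·(0) + (0)·(0) + (1)·(1) + (-1)·(-1) + (0)·(0)) / 4 = 2/4 = 0.5

S is symmetric (S[j,i] = S[i,j]). Assembling:

S = [[6, 0],
 [0, 0.5]]


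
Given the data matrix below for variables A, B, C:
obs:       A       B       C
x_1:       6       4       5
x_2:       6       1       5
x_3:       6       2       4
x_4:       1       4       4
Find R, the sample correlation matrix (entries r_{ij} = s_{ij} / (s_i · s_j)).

Step 1 — column means:
  mean(A) = (6 + 6 + 6 + 1) / 4 = 19/4 = 4.75
  mean(B) = (4 + 1 + 2 + 4) / 4 = 11/4 = 2.75
  mean(C) = (5 + 5 + 4 + 4) / 4 = 18/4 = 4.5

Step 2 — sample variances and covariances s[i,j] = (1/(n-1)) · Σ_k (x_{k,i} - mean_i) · (x_{k,j} - mean_j), with n-1 = 3:
  s[A,A] = ((1.25)·(1.25) + (1.25)·(1.25) + (1.25)·(1.25) + (-3.75)·(-3.75)) / 3 = 18.75/3 = 6.25
  s[A,B] = ((1.25)·(1.25) + (1.25)·(-1.75) + (1.25)·(-0.75) + (-3.75)·(1.25)) / 3 = -6.25/3 = -2.0833
  s[A,C] = ((1.25)·(0.5) + (1.25)·(0.5) + (1.25)·(-0.5) + (-3.75)·(-0.5)) / 3 = 2.5/3 = 0.8333
  s[B,B] = ((1.25)·(1.25) + (-1.75)·(-1.75) + (-0.75)·(-0.75) + (1.25)·(1.25)) / 3 = 6.75/3 = 2.25
  s[B,C] = ((1.25)·(0.5) + (-1.75)·(0.5) + (-0.75)·(-0.5) + (1.25)·(-0.5)) / 3 = -0.5/3 = -0.1667
  s[C,C] = ((0.5)·(0.5) + (0.5)·(0.5) + (-0.5)·(-0.5) + (-0.5)·(-0.5)) / 3 = 1/3 = 0.3333
  Sample standard deviations s_i = √(s[i,i]):
  s(A) = √(6.25) = 2.5
  s(B) = √(2.25) = 1.5
  s(C) = √(0.3333) = 0.5774

Step 3 — r_{ij} = s_{ij} / (s_i · s_j):
  r[A,A] = 1 (diagonal).
  r[A,B] = -2.0833 / (2.5 · 1.5) = -2.0833 / 3.75 = -0.5556
  r[A,C] = 0.8333 / (2.5 · 0.5774) = 0.8333 / 1.4434 = 0.5774
  r[B,B] = 1 (diagonal).
  r[B,C] = -0.1667 / (1.5 · 0.5774) = -0.1667 / 0.866 = -0.1925
  r[C,C] = 1 (diagonal).

R is symmetric with unit diagonal. Assembling:

R = [[1, -0.5556, 0.5774],
 [-0.5556, 1, -0.1925],
 [0.5774, -0.1925, 1]]


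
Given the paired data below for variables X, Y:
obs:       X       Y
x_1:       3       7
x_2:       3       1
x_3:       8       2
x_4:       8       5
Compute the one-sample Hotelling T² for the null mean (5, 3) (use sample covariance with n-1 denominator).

Step 1 — sample mean vector:
  mean(X) = (3 + 3 + 8 + 8) / 4 = 22/4 = 5.5
  mean(Y) = (7 + 1 + 2 + 5) / 4 = 15/4 = 3.75
  x̄ = (5.5, 3.75),  deviation x̄ - mu_0 = (5.5, 3.75) - (5, 3) = (0.5, 0.75).

Step 2 — sample covariance matrix, S[i,j] = (1/(n-1)) · Σ_k (x_{k,i} - mean_i) · (x_{k,j} - mean_j), divisor n-1 = 3:
  S[X,X] = ((-2.5)·(-2.5) + (-2.5)·(-2.5) + (2.5)·(2.5) + (2.5)·(2.5)) / 3 = 25/3 = 8.3333
  S[X,Y] = ((-2.5)·(3.25) + (-2.5)·(-2.75) + (2.5)·(-1.75) + (2.5)·(1.25)) / 3 = -2.5/3 = -0.8333
  S[Y,Y] = ((3.25)·(3.25) + (-2.75)·(-2.75) + (-1.75)·(-1.75) + (1.25)·(1.25)) / 3 = 22.75/3 = 7.5833
  S = [[8.3333, -0.8333],
 [-0.8333, 7.5833]].

Step 3 — invert S. det(S) = 8.3333·7.5833 - (-0.8333)² = 62.5.
  S^{-1} = (1/det) · [[d, -b], [-b, a]] = [[0.1213, 0.0133],
 [0.0133, 0.1333]].

Step 4 — quadratic form (x̄ - mu_0)^T · S^{-1} · (x̄ - mu_0):
  S^{-1} · (x̄ - mu_0) = (0.0707, 0.1067),
  (x̄ - mu_0)^T · [...] = (0.5)·(0.0707) + (0.75)·(0.1067) = 0.1153.

Step 5 — scale by n: T² = 4 · 0.1153 = 0.4613.

T² ≈ 0.4613


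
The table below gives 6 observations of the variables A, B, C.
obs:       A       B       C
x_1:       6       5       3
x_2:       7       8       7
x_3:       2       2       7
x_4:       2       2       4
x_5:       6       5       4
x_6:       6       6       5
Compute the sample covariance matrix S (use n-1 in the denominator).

Step 1 — column means:
  mean(A) = (6 + 7 + 2 + 2 + 6 + 6) / 6 = 29/6 = 4.8333
  mean(B) = (5 + 8 + 2 + 2 + 5 + 6) / 6 = 28/6 = 4.6667
  mean(C) = (3 + 7 + 7 + 4 + 4 + 5) / 6 = 30/6 = 5

Step 2 — sample covariance S[i,j] = (1/(n-1)) · Σ_k (x_{k,i} - mean_i) · (x_{k,j} - mean_j), with n-1 = 5.
  S[A,A] = ((1.1667)·(1.1667) + (2.1667)·(2.1667) + (-2.8333)·(-2.8333) + (-2.8333)·(-2.8333) + (1.1667)·(1.1667) + (1.1667)·(1.1667)) / 5 = 24.8333/5 = 4.9667
  S[A,B] = ((1.1667)·(0.3333) + (2.1667)·(3.3333) + (-2.8333)·(-2.6667) + (-2.8333)·(-2.6667) + (1.1667)·(0.3333) + (1.1667)·(1.3333)) / 5 = 24.6667/5 = 4.9333
  S[A,C] = ((1.1667)·(-2) + (2.1667)·(2) + (-2.8333)·(2) + (-2.8333)·(-1) + (1.1667)·(-1) + (1.1667)·(0)) / 5 = -2/5 = -0.4
  S[B,B] = ((0.3333)·(0.3333) + (3.3333)·(3.3333) + (-2.6667)·(-2.6667) + (-2.6667)·(-2.6667) + (0.3333)·(0.3333) + (1.3333)·(1.3333)) / 5 = 27.3333/5 = 5.4667
  S[B,C] = ((0.3333)·(-2) + (3.3333)·(2) + (-2.6667)·(2) + (-2.6667)·(-1) + (0.3333)·(-1) + (1.3333)·(0)) / 5 = 3/5 = 0.6
  S[C,C] = ((-2)·(-2) + (2)·(2) + (2)·(2) + (-1)·(-1) + (-1)·(-1) + (0)·(0)) / 5 = 14/5 = 2.8

S is symmetric (S[j,i] = S[i,j]). Assembling:

S = [[4.9667, 4.9333, -0.4],
 [4.9333, 5.4667, 0.6],
 [-0.4, 0.6, 2.8]]


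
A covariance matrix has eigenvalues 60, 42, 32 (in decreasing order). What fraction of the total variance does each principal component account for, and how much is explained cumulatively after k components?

Step 1 — total variance = trace(Sigma) = Σ λ_i = 60 + 42 + 32 = 134.

Step 2 — fraction explained by component i = λ_i / Σ λ:
  PC1: 60/134 = 0.4478
  PC2: 42/134 = 0.3134
  PC3: 32/134 = 0.2388

Step 3 — cumulative fraction after k components = (λ_1 + ... + λ_k) / Σ λ:
  k = 1: 60/134 = 0.4478
  k = 2: (60 + 42)/134 = 102/134 = 0.7612
  k = 3: (60 + 42 + 32)/134 = 134/134 = 1

Summary (fraction, with percent):

explained: PC1 0.4478 (44.78%), PC2 0.3134 (31.34%), PC3 0.2388 (23.88%);  cumulative: 0.4478, 0.7612, 1


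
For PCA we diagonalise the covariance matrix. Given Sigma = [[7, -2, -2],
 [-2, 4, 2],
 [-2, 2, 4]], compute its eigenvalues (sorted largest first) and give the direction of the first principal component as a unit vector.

Step 1 — characteristic polynomial p(λ) = det(λI - Sigma) = λ³ - tr·λ² + c_1·λ - det, where tr = trace, c_1 = sum of the principal 2×2 minors, det = det(Sigma):
  tr = 7 + 4 + 4 = 15,
  c_1 = (7·4 - (-2)²) + (7·4 - (-2)²) + (4·4 - (2)²) = 24 + 24 + 12 = 60,
  det = 7·(4·4 - (2)²) - (-2)·((-2)·4 - (2)·(-2)) + (-2)·((-2)·(2) - 4·(-2)) = 7·(12) - (-2)·(-4) + (-2)·(4) = 68.
  So p(λ) = λ³ - 15λ² + 60λ - 68.
Step 2 — look for an integer root (rational root theorem: any rational root is an integer divisor of 68). Testing λ = 2:
  p(2) = 8 - 60 + 120 - 68 = 0  ✓
  Dividing out (λ - 2): p(λ) = (λ - 2)(λ² - 13λ + 34).
Step 3 — remaining eigenvalues from the quadratic λ² - 13λ + 34 = 0:
  Δ = 13² - 4·34 = 169 - 136 = 33,  λ = (13 ± √33)/2 = (13 ± 5.7446)/2 ≈ 9.3723 or 3.6277.
  Sorted: λ_1 = 9.3723,  λ_2 = 3.6277,  λ_3 = 2  (check: sum = 15 = tr ✓).

Step 4 — unit eigenvector for λ_1 ≈ 9.3723: v spans the null space of (Sigma - λ_1 I), whose rows are
  r_1 = (-2.3723, -2, -2),  r_2 = (-2, -5.3723, 2),  r_3 = (-2, 2, -5.3723).
  v is orthogonal to every row, so take v ∝ r_1 × r_2 = ((-2)·(2) - (-2)·(-5.3723), (-2)·(-2) - (-2.3723)·(2), (-2.3723)·(-5.3723) - (-2)·(-2)) ≈ (-14.7446, 8.7446, 8.7446).
  Rescale (multiply by -1 so the first nonzero entry is positive): u = (14.7446, -8.7446, -8.7446).
  ||u|| = √((14.7446)² + (-8.7446)² + (-8.7446)²) = √(370.3369) ≈ 19.2441,  v_1 = u/||u|| ≈ (0.7662, -0.4544, -0.4544) (||v_1|| = 1).

λ_1 = 9.3723,  λ_2 = 3.6277,  λ_3 = 2;  v_1 ≈ (0.7662, -0.4544, -0.4544)
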